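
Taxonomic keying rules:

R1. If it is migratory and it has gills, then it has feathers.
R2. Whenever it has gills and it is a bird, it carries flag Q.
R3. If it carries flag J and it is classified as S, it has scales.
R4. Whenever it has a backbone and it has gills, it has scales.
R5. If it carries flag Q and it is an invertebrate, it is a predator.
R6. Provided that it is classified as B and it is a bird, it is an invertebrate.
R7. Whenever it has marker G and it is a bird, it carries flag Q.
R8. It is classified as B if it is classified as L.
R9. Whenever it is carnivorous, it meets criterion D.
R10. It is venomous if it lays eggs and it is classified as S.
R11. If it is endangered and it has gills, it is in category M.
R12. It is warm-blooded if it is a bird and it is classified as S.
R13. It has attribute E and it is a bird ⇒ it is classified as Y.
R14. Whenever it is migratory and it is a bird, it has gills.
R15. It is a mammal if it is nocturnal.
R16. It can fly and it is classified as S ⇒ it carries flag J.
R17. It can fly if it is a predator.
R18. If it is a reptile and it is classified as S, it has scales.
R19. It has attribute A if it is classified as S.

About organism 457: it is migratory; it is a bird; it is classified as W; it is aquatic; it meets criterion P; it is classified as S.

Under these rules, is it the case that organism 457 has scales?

No

Forward chaining from the given facts derives: is warm-blooded, has gills, has attribute A, has feathers, carries flag Q.
Rules concluding "it has scales": R3 needs "it carries flag J"; R4 needs "it has a backbone"; R18 needs "it is a reptile" — none of these are established.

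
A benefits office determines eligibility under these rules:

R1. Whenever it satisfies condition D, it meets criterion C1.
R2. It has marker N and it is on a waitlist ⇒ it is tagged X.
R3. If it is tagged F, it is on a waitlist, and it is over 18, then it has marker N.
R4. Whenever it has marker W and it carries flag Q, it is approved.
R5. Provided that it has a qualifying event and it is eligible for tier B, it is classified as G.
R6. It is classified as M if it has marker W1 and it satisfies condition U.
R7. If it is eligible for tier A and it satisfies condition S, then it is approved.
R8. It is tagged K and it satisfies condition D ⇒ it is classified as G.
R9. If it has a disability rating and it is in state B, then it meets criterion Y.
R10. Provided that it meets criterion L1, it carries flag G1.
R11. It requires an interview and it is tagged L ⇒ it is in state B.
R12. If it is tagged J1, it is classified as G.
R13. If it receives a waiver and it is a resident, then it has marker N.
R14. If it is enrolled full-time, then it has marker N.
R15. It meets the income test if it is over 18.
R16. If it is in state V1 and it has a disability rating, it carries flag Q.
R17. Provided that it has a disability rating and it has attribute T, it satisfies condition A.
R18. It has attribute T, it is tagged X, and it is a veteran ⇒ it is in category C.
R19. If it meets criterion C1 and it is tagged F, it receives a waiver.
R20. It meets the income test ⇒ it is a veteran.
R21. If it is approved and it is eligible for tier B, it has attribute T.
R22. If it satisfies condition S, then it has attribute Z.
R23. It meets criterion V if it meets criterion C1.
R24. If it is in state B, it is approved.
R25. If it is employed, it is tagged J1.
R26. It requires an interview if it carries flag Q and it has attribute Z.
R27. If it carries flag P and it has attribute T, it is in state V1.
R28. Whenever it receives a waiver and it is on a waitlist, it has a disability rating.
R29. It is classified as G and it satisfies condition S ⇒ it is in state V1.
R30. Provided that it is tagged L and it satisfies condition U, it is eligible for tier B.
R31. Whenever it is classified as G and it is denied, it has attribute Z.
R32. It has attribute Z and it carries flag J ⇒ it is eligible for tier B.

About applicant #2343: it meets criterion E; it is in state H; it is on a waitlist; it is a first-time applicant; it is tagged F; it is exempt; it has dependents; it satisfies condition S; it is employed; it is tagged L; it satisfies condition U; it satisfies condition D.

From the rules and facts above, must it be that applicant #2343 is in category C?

No

Forward chaining from the given facts derives: meets criterion C1, receives a waiver, has attribute Z, meets criterion V, is tagged J1, has a disability rating, is eligible for tier B, is classified as G, is in state V1, carries flag Q, requires an interview, is in state B, is approved, meets criterion Y, has attribute T, satisfies condition A.
The only rule concluding "it is in category C" is R18, which needs "it is tagged X"; that is never established.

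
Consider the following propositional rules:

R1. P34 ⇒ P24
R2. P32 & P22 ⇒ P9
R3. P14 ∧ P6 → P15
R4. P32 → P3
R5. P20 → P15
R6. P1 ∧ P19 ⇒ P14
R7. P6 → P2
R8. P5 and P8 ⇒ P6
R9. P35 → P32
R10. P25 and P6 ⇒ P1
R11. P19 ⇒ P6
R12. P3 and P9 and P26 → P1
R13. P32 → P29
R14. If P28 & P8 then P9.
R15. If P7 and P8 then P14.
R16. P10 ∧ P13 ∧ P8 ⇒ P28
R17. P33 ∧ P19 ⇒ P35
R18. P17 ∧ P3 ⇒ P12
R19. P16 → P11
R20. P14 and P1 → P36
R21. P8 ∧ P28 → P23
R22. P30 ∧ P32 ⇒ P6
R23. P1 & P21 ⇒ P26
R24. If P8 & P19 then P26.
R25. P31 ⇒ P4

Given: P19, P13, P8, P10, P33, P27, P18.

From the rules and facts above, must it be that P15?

P6  (by R11: P19)
P28  (by R16: P10, P13, P8)
P35  (by R17: P33, P19)
P26  (by R24: P8, P19)
P32  (by R9: P35)
P9  (by R14: P28, P8)
P3  (by R4: P32)
P1  (by R12: P3, P9, P26)
P14  (by R6: P1, P19)
P15  (by R3: P14, P6)

Yes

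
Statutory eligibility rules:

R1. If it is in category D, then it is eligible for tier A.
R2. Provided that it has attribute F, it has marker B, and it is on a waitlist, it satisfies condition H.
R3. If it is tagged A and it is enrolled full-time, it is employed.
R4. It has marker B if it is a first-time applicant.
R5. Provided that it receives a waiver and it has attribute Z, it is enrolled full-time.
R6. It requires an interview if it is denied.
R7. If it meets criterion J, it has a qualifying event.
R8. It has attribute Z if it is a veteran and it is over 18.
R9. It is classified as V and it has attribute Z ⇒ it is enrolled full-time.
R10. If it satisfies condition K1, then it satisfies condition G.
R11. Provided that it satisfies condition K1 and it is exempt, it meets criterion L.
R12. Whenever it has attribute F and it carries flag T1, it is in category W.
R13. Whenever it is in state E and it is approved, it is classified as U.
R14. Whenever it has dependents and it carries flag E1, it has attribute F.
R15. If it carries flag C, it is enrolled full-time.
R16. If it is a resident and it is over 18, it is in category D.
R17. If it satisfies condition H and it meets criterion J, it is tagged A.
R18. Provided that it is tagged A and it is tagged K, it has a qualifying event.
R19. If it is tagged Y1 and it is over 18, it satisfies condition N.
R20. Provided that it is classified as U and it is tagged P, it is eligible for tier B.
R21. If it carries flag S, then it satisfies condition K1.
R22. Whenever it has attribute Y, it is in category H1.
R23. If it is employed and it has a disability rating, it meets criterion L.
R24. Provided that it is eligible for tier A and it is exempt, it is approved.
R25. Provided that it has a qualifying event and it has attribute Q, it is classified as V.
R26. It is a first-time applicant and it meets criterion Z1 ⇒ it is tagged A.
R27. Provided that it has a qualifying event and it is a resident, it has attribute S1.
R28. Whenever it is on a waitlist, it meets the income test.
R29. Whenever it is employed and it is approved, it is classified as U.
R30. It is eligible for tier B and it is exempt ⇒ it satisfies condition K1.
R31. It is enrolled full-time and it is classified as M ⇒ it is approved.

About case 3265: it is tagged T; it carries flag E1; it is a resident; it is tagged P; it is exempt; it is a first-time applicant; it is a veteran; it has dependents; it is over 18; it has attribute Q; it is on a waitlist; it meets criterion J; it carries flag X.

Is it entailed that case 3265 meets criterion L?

Yes

By R4 (it is a first-time applicant): it has marker B.
By R7 (it meets criterion J): it has a qualifying event.
By R8 (it is a veteran, it is over 18): it has attribute Z.
By R14 (it has dependents, it carries flag E1): it has attribute F.
By R16 (it is a resident, it is over 18): it is in category D.
By R25 (it has a qualifying event, it has attribute Q): it is classified as V.
By R1 (it is in category D): it is eligible for tier A.
By R2 (it has attribute F, it has marker B, it is on a waitlist): it satisfies condition H.
By R9 (it is classified as V, it has attribute Z): it is enrolled full-time.
By R17 (it satisfies condition H, it meets criterion J): it is tagged A.
By R24 (it is eligible for tier A, it is exempt): it is approved.
By R3 (it is tagged A, it is enrolled full-time): it is employed.
By R29 (it is employed, it is approved): it is classified as U.
By R20 (it is classified as U, it is tagged P): it is eligible for tier B.
By R30 (it is eligible for tier B, it is exempt): it satisfies condition K1.
By R11 (it satisfies condition K1, it is exempt): it meets criterion L.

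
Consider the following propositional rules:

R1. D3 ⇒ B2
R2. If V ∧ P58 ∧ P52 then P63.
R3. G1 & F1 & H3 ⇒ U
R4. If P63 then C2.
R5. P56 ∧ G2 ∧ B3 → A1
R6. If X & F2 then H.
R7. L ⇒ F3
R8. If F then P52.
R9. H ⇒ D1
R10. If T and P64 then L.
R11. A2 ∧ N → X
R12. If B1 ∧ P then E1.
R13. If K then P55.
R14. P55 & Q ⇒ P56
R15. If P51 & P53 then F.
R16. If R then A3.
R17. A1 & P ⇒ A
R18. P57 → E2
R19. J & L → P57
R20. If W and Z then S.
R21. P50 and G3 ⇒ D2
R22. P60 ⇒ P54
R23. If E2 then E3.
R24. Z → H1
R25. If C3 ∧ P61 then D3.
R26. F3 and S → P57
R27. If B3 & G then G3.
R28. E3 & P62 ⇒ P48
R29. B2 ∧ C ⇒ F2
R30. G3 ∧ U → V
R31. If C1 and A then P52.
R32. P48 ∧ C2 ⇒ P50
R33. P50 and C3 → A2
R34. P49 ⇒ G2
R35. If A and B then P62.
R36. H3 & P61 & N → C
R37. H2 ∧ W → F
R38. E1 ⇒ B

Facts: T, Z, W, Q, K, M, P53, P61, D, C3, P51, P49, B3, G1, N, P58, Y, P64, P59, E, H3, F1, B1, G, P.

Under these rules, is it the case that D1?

U  (by R3: G1, F1, H3)
L  (by R10: T, P64)
E1  (by R12: B1, P)
P55  (by R13: K)
P56  (by R14: P55, Q)
F  (by R15: P51, P53)
S  (by R20: W, Z)
D3  (by R25: C3, P61)
G3  (by R27: B3, G)
V  (by R30: G3, U)
G2  (by R34: P49)
C  (by R36: H3, P61, N)
B  (by R38: E1)
B2  (by R1: D3)
A1  (by R5: P56, G2, B3)
F3  (by R7: L)
P52  (by R8: F)
A  (by R17: A1, P)
P57  (by R26: F3, S)
F2  (by R29: B2, C)
P62  (by R35: A, B)
P63  (by R2: V, P58, P52)
C2  (by R4: P63)
E2  (by R18: P57)
E3  (by R23: E2)
P48  (by R28: E3, P62)
P50  (by R32: P48, C2)
A2  (by R33: P50, C3)
X  (by R11: A2, N)
H  (by R6: X, F2)
D1  (by R9: H)

Yes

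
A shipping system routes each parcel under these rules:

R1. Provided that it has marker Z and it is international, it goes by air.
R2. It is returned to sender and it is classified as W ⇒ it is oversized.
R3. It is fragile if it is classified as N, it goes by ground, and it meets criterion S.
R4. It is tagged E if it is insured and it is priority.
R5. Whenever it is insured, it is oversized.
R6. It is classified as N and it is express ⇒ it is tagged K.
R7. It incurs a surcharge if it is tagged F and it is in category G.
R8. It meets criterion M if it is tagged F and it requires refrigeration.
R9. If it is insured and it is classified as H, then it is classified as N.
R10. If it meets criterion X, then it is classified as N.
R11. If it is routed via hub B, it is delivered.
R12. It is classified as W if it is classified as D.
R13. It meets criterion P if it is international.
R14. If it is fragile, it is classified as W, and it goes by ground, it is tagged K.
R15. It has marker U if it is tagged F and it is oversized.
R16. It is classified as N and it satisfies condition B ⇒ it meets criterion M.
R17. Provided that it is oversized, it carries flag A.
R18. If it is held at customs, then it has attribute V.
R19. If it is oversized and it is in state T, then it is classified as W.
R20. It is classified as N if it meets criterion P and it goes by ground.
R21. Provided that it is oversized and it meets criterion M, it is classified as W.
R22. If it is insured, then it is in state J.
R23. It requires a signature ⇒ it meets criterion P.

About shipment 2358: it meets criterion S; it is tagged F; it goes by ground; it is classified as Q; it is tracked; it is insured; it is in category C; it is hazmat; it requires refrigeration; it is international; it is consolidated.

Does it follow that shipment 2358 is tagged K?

Yes

By R5 (it is insured): it is oversized.
By R8 (it is tagged F, it requires refrigeration): it meets criterion M.
By R13 (it is international): it meets criterion P.
By R20 (it meets criterion P, it goes by ground): it is classified as N.
By R21 (it is oversized, it meets criterion M): it is classified as W.
By R3 (it is classified as N, it goes by ground, it meets criterion S): it is fragile.
By R14 (it is fragile, it is classified as W, it goes by ground): it is tagged K.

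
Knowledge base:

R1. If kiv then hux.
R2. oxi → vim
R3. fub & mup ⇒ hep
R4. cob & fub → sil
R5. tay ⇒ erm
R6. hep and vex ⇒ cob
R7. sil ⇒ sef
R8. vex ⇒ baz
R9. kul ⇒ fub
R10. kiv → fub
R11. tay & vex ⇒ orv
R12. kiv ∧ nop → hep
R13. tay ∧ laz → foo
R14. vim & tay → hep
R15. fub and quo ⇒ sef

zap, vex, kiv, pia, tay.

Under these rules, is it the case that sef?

No

Forward chaining from the given facts derives: hux, erm, baz, fub, orv.
Rules concluding sef: R7 needs sil; R15 needs quo — none of these are established.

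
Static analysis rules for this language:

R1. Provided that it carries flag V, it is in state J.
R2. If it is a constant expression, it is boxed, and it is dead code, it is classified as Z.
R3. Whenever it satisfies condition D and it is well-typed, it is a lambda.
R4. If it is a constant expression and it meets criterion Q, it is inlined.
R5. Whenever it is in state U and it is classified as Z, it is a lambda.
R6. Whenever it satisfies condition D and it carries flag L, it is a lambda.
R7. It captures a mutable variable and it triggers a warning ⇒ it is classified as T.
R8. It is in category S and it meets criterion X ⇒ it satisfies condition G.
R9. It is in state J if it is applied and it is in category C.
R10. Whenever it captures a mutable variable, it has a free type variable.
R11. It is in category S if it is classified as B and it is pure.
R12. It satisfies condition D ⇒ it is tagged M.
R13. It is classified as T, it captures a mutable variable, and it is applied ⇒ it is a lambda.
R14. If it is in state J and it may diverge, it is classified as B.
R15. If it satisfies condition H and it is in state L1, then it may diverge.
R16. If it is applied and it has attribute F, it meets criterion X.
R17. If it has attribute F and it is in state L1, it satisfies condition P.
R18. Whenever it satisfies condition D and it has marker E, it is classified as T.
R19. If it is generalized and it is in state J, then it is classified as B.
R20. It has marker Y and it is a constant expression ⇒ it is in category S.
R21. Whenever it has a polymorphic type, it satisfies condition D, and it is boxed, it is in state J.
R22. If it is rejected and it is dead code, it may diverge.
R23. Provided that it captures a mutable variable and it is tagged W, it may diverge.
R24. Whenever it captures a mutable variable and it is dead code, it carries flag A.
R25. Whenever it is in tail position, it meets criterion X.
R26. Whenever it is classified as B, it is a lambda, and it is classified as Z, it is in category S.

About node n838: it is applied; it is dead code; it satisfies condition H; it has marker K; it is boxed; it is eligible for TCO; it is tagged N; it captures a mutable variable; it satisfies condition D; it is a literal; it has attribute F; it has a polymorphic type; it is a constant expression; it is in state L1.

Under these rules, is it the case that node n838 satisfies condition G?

Forward chaining from the given facts derives: is classified as Z, has a free type variable, is tagged M, may diverge, meets criterion X, satisfies condition P, is in state J, carries flag A, is classified as B.
The only rule concluding "it satisfies condition G" is R8, which needs "it is in category S"; that is never established.

No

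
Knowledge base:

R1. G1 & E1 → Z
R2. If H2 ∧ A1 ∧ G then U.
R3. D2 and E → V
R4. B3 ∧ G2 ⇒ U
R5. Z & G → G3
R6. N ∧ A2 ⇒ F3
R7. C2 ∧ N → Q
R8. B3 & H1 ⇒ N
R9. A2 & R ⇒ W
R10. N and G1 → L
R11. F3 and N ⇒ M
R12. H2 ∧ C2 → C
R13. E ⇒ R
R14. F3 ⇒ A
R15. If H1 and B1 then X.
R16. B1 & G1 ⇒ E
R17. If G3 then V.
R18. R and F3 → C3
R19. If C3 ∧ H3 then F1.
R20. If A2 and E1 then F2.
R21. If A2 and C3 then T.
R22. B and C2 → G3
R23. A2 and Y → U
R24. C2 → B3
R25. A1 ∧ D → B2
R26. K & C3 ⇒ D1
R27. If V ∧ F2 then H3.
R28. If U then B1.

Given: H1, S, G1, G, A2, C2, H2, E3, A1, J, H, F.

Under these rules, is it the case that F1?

No

Forward chaining from the given facts derives: U, C, B3, B1, N, L, X, E, F3, Q, M, R, A, C3, T, W.
The only rule concluding F1 is R19, which needs H3; that is never established.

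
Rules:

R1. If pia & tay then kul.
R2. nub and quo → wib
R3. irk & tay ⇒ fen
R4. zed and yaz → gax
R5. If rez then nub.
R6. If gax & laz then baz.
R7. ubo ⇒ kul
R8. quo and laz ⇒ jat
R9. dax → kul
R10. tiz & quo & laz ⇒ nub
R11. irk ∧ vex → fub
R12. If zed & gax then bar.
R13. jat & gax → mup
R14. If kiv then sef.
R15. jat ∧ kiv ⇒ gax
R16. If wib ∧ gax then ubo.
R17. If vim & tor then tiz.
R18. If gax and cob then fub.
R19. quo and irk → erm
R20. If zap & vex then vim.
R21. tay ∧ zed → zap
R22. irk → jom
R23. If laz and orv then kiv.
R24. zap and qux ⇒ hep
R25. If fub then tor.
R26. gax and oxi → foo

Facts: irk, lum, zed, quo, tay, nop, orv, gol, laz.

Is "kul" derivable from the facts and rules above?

No

Forward chaining from the given facts derives: fen, jat, erm, zap, jom, kiv, sef, gax, baz, bar, mup.
Rules concluding kul: R1 needs pia; R7 needs ubo; R9 needs dax — none of these are established.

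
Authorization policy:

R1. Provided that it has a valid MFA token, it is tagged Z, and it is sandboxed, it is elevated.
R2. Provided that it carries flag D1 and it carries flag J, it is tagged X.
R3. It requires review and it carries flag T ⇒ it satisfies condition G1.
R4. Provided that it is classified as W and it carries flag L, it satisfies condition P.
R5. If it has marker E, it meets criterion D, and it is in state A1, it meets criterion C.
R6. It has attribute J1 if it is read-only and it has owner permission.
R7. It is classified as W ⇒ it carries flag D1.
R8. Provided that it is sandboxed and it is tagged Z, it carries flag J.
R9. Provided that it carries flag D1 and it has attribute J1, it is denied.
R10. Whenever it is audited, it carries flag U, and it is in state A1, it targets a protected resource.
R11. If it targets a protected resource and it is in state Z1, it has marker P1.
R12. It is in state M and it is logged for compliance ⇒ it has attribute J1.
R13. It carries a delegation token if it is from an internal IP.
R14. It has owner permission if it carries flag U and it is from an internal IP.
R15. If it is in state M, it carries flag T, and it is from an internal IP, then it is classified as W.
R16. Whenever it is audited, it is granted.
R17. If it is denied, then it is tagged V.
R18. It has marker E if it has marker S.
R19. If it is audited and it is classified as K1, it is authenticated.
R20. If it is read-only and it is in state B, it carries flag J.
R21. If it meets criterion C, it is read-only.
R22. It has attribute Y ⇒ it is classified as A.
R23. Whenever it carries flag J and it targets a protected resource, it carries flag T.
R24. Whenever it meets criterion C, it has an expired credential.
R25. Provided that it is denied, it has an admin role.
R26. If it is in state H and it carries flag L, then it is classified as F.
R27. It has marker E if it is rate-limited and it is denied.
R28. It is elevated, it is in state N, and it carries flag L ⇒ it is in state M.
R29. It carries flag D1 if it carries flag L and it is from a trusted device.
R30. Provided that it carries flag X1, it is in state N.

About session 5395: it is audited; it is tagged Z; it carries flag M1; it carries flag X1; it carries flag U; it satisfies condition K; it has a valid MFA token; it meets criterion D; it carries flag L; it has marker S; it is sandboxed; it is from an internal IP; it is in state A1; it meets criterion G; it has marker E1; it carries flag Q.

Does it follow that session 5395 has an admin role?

By R1 (it has a valid MFA token, it is tagged Z, it is sandboxed): it is elevated.
By R8 (it is sandboxed, it is tagged Z): it carries flag J.
By R10 (it is audited, it carries flag U, it is in state A1): it targets a protected resource.
By R14 (it carries flag U, it is from an internal IP): it has owner permission.
By R18 (it has marker S): it has marker E.
By R23 (it carries flag J, it targets a protected resource): it carries flag T.
By R30 (it carries flag X1): it is in state N.
By R5 (it has marker E, it meets criterion D, it is in state A1): it meets criterion C.
By R21 (it meets criterion C): it is read-only.
By R28 (it is elevated, it is in state N, it carries flag L): it is in state M.
By R6 (it is read-only, it has owner permission): it has attribute J1.
By R15 (it is in state M, it carries flag T, it is from an internal IP): it is classified as W.
By R7 (it is classified as W): it carries flag D1.
By R9 (it carries flag D1, it has attribute J1): it is denied.
By R25 (it is denied): it has an admin role.

Yes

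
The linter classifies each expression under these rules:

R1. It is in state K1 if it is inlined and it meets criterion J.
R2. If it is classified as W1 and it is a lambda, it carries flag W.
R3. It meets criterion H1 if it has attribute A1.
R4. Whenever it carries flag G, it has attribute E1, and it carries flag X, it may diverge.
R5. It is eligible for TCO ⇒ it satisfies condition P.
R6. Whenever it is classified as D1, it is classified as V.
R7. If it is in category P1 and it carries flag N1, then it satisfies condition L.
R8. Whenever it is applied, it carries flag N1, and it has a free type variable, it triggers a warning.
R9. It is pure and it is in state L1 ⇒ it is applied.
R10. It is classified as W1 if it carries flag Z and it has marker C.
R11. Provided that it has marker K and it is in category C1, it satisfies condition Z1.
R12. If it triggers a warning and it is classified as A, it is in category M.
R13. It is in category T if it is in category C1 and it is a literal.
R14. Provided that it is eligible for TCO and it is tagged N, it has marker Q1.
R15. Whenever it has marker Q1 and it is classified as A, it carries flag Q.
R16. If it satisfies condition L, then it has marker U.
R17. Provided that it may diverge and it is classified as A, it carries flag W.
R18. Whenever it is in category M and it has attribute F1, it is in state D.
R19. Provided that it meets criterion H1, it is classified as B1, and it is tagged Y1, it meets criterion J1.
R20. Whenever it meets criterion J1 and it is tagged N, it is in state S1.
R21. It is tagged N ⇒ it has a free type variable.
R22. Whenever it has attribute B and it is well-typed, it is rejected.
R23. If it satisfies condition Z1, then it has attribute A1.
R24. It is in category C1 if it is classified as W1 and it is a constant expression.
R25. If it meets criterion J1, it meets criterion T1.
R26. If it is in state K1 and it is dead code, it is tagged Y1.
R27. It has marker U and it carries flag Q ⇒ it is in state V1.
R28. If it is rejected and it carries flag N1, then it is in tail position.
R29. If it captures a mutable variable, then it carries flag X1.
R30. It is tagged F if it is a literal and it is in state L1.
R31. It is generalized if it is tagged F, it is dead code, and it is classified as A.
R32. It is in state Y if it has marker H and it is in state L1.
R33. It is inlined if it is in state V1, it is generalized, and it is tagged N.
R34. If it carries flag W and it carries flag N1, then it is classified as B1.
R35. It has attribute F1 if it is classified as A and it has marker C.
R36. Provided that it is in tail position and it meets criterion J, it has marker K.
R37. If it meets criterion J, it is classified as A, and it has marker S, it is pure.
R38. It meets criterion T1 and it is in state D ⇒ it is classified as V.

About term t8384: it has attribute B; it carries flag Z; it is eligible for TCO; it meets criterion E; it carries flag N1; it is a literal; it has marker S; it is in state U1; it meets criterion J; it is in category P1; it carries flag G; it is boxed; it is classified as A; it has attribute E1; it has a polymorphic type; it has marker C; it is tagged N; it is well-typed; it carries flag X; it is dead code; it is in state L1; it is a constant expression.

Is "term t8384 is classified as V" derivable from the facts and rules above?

By R4 (it carries flag G, it has attribute E1, it carries flag X): it may diverge.
By R7 (it is in category P1, it carries flag N1): it satisfies condition L.
By R10 (it carries flag Z, it has marker C): it is classified as W1.
By R14 (it is eligible for TCO, it is tagged N): it has marker Q1.
By R15 (it has marker Q1, it is classified as A): it carries flag Q.
By R16 (it satisfies condition L): it has marker U.
By R17 (it may diverge, it is classified as A): it carries flag W.
By R21 (it is tagged N): it has a free type variable.
By R22 (it has attribute B, it is well-typed): it is rejected.
By R24 (it is classified as W1, it is a constant expression): it is in category C1.
By R27 (it has marker U, it carries flag Q): it is in state V1.
By R28 (it is rejected, it carries flag N1): it is in tail position.
By R30 (it is a literal, it is in state L1): it is tagged F.
By R31 (it is tagged F, it is dead code, it is classified as A): it is generalized.
By R33 (it is in state V1, it is generalized, it is tagged N): it is inlined.
By R34 (it carries flag W, it carries flag N1): it is classified as B1.
By R35 (it is classified as A, it has marker C): it has attribute F1.
By R36 (it is in tail position, it meets criterion J): it has marker K.
By R37 (it meets criterion J, it is classified as A, it has marker S): it is pure.
By R1 (it is inlined, it meets criterion J): it is in state K1.
By R9 (it is pure, it is in state L1): it is applied.
By R11 (it has marker K, it is in category C1): it satisfies condition Z1.
By R23 (it satisfies condition Z1): it has attribute A1.
By R26 (it is in state K1, it is dead code): it is tagged Y1.
By R3 (it has attribute A1): it meets criterion H1.
By R8 (it is applied, it carries flag N1, it has a free type variable): it triggers a warning.
By R12 (it triggers a warning, it is classified as A): it is in category M.
By R18 (it is in category M, it has attribute F1): it is in state D.
By R19 (it meets criterion H1, it is classified as B1, it is tagged Y1): it meets criterion J1.
By R25 (it meets criterion J1): it meets criterion T1.
By R38 (it meets criterion T1, it is in state D): it is classified as V.

Yes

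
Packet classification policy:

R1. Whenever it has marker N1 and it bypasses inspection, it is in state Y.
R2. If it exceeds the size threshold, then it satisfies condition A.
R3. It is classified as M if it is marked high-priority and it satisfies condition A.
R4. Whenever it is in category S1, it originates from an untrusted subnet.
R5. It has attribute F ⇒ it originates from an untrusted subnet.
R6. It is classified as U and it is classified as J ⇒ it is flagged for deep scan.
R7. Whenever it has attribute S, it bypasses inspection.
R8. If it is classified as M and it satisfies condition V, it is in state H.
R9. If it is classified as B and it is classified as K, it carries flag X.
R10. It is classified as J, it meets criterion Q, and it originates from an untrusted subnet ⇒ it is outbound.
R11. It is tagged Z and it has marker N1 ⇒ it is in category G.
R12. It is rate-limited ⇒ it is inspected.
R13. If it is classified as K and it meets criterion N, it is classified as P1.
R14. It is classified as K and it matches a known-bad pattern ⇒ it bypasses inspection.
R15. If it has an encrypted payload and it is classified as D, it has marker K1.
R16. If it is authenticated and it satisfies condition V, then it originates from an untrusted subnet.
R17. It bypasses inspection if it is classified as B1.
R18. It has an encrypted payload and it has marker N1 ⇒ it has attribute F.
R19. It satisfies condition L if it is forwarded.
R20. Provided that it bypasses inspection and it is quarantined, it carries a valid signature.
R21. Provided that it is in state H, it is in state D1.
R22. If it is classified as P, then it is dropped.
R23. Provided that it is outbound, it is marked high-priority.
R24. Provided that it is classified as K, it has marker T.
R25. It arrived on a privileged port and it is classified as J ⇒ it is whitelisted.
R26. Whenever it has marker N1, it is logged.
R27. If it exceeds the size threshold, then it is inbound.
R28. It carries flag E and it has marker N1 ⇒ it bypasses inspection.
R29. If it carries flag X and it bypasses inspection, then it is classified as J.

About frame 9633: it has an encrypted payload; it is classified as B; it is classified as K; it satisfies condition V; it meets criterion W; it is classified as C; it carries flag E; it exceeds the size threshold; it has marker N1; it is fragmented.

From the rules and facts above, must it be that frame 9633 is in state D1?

No

Forward chaining from the given facts derives: satisfies condition A, carries flag X, has attribute F, has marker T, is logged, is inbound, bypasses inspection, is classified as J, is in state Y, originates from an untrusted subnet.
The only rule concluding "it is in state D1" is R21, which needs "it is in state H"; that is never established.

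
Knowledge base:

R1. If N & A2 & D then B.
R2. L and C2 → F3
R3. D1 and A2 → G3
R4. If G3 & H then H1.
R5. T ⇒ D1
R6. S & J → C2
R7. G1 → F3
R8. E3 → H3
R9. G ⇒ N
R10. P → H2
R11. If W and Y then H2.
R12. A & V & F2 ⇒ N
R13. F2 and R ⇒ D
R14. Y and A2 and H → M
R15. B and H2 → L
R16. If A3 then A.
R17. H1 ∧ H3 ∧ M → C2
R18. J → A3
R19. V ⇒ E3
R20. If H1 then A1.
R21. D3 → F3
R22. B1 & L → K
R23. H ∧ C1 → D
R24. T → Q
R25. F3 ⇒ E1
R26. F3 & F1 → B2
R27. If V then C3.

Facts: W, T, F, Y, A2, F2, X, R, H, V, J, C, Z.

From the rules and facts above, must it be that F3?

D1  (by R5: T)
H2  (by R11: W, Y)
D  (by R13: F2, R)
M  (by R14: Y, A2, H)
A3  (by R18: J)
E3  (by R19: V)
G3  (by R3: D1, A2)
H1  (by R4: G3, H)
H3  (by R8: E3)
A  (by R16: A3)
C2  (by R17: H1, H3, M)
N  (by R12: A, V, F2)
B  (by R1: N, A2, D)
L  (by R15: B, H2)
F3  (by R2: L, C2)

Yes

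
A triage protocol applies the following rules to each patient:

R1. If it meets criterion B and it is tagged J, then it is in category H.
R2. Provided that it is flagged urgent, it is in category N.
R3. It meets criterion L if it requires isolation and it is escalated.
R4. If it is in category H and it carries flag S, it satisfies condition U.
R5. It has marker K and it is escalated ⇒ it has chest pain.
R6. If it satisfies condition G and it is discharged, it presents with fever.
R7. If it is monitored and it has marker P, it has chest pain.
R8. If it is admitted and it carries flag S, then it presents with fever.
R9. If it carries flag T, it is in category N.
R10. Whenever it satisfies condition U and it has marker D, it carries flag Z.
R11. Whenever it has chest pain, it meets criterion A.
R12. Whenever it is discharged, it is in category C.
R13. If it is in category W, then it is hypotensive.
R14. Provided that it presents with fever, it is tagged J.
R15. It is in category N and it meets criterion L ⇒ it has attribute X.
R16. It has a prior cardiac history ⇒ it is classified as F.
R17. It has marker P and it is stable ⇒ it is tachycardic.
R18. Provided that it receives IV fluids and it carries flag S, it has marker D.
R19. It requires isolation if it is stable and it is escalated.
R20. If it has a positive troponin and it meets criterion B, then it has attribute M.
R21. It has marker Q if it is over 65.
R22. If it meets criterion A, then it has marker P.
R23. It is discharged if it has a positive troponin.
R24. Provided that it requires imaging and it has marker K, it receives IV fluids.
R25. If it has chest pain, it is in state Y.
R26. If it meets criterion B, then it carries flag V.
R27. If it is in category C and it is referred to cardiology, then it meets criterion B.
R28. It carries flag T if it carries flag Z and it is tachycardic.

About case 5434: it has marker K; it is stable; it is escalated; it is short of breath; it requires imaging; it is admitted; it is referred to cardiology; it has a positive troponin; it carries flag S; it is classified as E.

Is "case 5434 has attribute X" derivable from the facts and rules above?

Yes

By R5 (it has marker K, it is escalated): it has chest pain.
By R8 (it is admitted, it carries flag S): it presents with fever.
By R11 (it has chest pain): it meets criterion A.
By R14 (it presents with fever): it is tagged J.
By R19 (it is stable, it is escalated): it requires isolation.
By R22 (it meets criterion A): it has marker P.
By R23 (it has a positive troponin): it is discharged.
By R24 (it requires imaging, it has marker K): it receives IV fluids.
By R3 (it requires isolation, it is escalated): it meets criterion L.
By R12 (it is discharged): it is in category C.
By R17 (it has marker P, it is stable): it is tachycardic.
By R18 (it receives IV fluids, it carries flag S): it has marker D.
By R27 (it is in category C, it is referred to cardiology): it meets criterion B.
By R1 (it meets criterion B, it is tagged J): it is in category H.
By R4 (it is in category H, it carries flag S): it satisfies condition U.
By R10 (it satisfies condition U, it has marker D): it carries flag Z.
By R28 (it carries flag Z, it is tachycardic): it carries flag T.
By R9 (it carries flag T): it is in category N.
By R15 (it is in category N, it meets criterion L): it has attribute X.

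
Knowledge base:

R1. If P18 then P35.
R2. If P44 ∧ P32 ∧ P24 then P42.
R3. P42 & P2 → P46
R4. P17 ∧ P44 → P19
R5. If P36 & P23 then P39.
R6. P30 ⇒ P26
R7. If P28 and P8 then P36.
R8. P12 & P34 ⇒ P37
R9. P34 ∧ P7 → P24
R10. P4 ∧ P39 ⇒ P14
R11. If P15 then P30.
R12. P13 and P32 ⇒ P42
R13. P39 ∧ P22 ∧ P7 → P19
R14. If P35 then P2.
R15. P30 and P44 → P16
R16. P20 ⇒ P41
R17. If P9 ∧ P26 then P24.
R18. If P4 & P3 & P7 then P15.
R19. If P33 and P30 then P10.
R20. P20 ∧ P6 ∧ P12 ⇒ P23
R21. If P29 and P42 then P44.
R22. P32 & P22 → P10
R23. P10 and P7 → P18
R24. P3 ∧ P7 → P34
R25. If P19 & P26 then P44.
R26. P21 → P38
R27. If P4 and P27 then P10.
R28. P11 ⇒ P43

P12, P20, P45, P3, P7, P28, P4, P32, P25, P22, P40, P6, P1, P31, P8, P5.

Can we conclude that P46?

P36  (by R7: P28, P8)
P15  (by R18: P4, P3, P7)
P23  (by R20: P20, P6, P12)
P10  (by R22: P32, P22)
P18  (by R23: P10, P7)
P34  (by R24: P3, P7)
P35  (by R1: P18)
P39  (by R5: P36, P23)
P24  (by R9: P34, P7)
P30  (by R11: P15)
P19  (by R13: P39, P22, P7)
P2  (by R14: P35)
P26  (by R6: P30)
P44  (by R25: P19, P26)
P42  (by R2: P44, P32, P24)
P46  (by R3: P42, P2)

Yes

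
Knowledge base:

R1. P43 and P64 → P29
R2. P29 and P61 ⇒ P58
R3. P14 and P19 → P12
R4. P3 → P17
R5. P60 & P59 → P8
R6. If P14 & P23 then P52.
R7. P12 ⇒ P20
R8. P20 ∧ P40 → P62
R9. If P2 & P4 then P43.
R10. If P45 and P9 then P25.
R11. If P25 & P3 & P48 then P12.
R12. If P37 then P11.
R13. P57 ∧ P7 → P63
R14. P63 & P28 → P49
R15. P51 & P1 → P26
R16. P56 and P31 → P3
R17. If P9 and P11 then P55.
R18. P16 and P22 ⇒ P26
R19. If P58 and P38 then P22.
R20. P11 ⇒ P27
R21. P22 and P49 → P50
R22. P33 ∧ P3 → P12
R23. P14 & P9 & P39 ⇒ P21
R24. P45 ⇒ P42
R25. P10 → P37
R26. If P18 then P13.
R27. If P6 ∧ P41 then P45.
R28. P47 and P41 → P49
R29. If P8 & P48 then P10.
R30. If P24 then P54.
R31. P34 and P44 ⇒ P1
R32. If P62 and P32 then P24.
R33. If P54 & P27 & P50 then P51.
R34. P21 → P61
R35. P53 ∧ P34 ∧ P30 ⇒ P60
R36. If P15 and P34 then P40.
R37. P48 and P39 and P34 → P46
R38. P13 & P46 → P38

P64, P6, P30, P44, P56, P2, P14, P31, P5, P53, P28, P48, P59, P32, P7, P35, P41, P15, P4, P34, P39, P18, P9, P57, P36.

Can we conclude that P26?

Yes

P43  (by R9: P2, P4)
P63  (by R13: P57, P7)
P49  (by R14: P63, P28)
P3  (by R16: P56, P31)
P21  (by R23: P14, P9, P39)
P13  (by R26: P18)
P45  (by R27: P6, P41)
P1  (by R31: P34, P44)
P61  (by R34: P21)
P60  (by R35: P53, P34, P30)
P40  (by R36: P15, P34)
P46  (by R37: P48, P39, P34)
P38  (by R38: P13, P46)
P29  (by R1: P43, P64)
P58  (by R2: P29, P61)
P8  (by R5: P60, P59)
P25  (by R10: P45, P9)
P12  (by R11: P25, P3, P48)
P22  (by R19: P58, P38)
P50  (by R21: P22, P49)
P10  (by R29: P8, P48)
P20  (by R7: P12)
P62  (by R8: P20, P40)
P37  (by R25: P10)
P24  (by R32: P62, P32)
P11  (by R12: P37)
P27  (by R20: P11)
P54  (by R30: P24)
P51  (by R33: P54, P27, P50)
P26  (by R15: P51, P1)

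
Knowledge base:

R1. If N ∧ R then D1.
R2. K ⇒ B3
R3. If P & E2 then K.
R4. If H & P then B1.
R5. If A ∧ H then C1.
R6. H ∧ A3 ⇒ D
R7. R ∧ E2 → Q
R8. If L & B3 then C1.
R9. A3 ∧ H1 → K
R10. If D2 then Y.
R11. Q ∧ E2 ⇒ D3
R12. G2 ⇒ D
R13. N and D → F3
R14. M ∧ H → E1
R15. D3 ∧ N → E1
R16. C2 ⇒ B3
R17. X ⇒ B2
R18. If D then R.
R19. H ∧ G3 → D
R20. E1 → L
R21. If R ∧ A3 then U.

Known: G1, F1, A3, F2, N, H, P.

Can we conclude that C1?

No

Forward chaining from the given facts derives: B1, D, F3, R, U, D1.
Rules concluding C1: R5 needs A; R8 needs L — none of these are established.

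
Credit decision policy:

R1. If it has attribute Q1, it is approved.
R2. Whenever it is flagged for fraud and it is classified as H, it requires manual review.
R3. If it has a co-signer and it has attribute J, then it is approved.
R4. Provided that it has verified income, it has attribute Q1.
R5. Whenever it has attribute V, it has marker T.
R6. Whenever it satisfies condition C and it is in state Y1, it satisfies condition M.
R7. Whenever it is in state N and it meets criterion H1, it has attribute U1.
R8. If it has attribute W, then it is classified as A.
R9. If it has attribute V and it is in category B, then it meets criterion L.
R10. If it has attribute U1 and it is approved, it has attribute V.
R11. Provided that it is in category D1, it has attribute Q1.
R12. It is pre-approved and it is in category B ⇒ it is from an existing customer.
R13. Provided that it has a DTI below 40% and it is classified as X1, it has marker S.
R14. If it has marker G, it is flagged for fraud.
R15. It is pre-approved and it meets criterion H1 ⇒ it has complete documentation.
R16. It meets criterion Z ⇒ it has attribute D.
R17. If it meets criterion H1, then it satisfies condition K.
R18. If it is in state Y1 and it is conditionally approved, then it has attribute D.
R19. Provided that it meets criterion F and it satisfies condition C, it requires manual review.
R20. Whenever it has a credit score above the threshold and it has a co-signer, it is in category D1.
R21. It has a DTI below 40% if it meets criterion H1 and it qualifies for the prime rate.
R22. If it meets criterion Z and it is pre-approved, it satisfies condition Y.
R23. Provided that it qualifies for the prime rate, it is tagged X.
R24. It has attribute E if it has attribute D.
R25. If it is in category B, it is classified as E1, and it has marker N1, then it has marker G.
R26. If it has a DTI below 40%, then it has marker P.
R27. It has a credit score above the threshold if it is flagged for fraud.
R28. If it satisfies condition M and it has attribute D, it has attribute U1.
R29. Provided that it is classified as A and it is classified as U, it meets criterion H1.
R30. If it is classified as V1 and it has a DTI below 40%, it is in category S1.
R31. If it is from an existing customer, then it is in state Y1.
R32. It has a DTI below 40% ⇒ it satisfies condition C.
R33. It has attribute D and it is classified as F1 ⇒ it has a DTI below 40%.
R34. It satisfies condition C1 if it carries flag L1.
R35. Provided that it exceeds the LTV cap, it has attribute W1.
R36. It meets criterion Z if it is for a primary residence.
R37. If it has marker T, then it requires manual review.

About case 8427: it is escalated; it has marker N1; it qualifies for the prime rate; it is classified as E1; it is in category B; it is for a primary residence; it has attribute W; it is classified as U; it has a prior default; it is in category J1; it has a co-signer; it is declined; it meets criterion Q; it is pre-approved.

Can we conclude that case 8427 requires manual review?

Yes

By R8 (it has attribute W): it is classified as A.
By R12 (it is pre-approved, it is in category B): it is from an existing customer.
By R25 (it is in category B, it is classified as E1, it has marker N1): it has marker G.
By R29 (it is classified as A, it is classified as U): it meets criterion H1.
By R31 (it is from an existing customer): it is in state Y1.
By R36 (it is for a primary residence): it meets criterion Z.
By R14 (it has marker G): it is flagged for fraud.
By R16 (it meets criterion Z): it has attribute D.
By R21 (it meets criterion H1, it qualifies for the prime rate): it has a DTI below 40%.
By R27 (it is flagged for fraud): it has a credit score above the threshold.
By R32 (it has a DTI below 40%): it satisfies condition C.
By R6 (it satisfies condition C, it is in state Y1): it satisfies condition M.
By R20 (it has a credit score above the threshold, it has a co-signer): it is in category D1.
By R28 (it satisfies condition M, it has attribute D): it has attribute U1.
By R11 (it is in category D1): it has attribute Q1.
By R1 (it has attribute Q1): it is approved.
By R10 (it has attribute U1, it is approved): it has attribute V.
By R5 (it has attribute V): it has marker T.
By R37 (it has marker T): it requires manual review.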